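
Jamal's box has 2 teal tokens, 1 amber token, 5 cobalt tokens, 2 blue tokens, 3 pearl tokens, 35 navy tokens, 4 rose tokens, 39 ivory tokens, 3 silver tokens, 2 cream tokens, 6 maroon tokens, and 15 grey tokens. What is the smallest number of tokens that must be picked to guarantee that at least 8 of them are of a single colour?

50

An adversary could hand out at most 7 tokens per colour (9 colours run out sooner): 2 + 1 + 5 + 2 + 3 + 7 + 4 + 7 + 3 + 2 + 6 + 7 = 49 tokens and still no colour has 8.
One more token lands in a colour already at 7, so 50 draws are enough and 49 are not.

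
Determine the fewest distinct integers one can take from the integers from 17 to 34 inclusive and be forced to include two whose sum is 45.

Two chosen integers sum to 45 exactly when both halves of some pair {x, 45−x} with 17 ≤ x ≤ 45−x ≤ 28 are chosen — 6 such pairs.
The remaining 6 elements (those with no distinct partner in range) can never complete a 45-sum, so the worst case takes all of them and one from each pair: 6 + 6 = 12.
The 13th integer has to be the second member of some pair, so 12 + 1 = 13.

13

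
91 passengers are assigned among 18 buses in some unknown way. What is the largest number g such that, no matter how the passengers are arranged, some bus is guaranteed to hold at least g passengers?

6

By the pigeonhole principle, the 18 buses are the holes and the 91 passengers are the pigeons.
If every bus held at most 5 passengers, the total would be at most 18 × 5 = 90, which is less than 91.
So some bus holds at least ⌈91/18⌉ = 6 passengers.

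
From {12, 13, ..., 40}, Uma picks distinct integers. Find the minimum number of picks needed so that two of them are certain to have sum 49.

17

Two chosen integers sum to 49 exactly when both halves of some pair {x, 49−x} with 12 ≤ x ≤ 49−x ≤ 37 are chosen — 13 such pairs.
The remaining 3 elements (those with no distinct partner in range) can never complete a 49-sum, so the worst case takes all of them and one from each pair: 3 + 13 = 16.
The 17th integer has to be the second member of some pair, so 16 + 1 = 17.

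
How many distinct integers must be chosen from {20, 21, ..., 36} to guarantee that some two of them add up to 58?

Two chosen integers sum to 58 exactly when both halves of some pair {x, 58−x} with 22 ≤ x ≤ 58−x ≤ 36 are chosen — 7 such pairs.
The remaining 3 elements (those with no distinct partner in range) can never complete a 58-sum, so the worst case takes all of them and one from each pair: 3 + 7 = 10.
The 11th integer has to be the second member of some pair, so 10 + 1 = 11.

11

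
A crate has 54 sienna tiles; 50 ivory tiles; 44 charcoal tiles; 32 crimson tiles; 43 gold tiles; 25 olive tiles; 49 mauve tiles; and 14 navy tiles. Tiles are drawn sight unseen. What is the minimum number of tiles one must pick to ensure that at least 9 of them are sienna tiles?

266

In the worst case for collecting sienna tiles, every non-sienna tile comes out first.
There are 50 + 44 + 32 + 43 + 25 + 49 + 14 = 257 non-sienna tiles altogether.
After those, each further tile must be sienna, so 257 + 9 = 266 draws guarantee 9 sienna tiles.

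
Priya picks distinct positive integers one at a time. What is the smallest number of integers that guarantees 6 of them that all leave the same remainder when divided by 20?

The 20 residue classes mod 20 are the pigeonholes.
With 100 integers one could put 5 in each residue class and have no class reach 6.
The 101st integer pushes some class to 6, so 20·5 + 1 = 101.

101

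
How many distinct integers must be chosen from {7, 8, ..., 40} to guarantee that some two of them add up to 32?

26

A set avoiding the sum 32 can contain at most one of each pair {x, 32−x}, plus the 16 elements whose complement lies outside the range or equal to its own complement.
The integers 16, …, 40 (25 of them) are such a set: any two sum to at least 16+17 = 33 > 32.
By pigeonhole, any 26th integer completes one of the 9 pairs, so 26 choices force a sum of 32.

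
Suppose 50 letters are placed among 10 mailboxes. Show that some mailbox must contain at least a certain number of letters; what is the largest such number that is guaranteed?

5

Pigeonhole: the 10 mailboxes are the holes and the 50 letters are the pigeons.
If every mailbox held at most 4 letters, the total would be at most 10 × 4 = 40, which is less than 50.
So some mailbox holds at least ⌈50/10⌉ = 5 letters.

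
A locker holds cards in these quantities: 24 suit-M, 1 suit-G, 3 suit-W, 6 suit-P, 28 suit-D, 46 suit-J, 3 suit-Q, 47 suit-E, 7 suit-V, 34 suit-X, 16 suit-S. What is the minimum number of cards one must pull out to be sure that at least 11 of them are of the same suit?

Put each drawn card into a box by suit. The largest draw with every box below 11 takes min(count, 10) from each suit; suits with fewer than 10 contribute all they have.
Σ min(cᵢ, 10) = 10 + 1 + 3 + 6 + 10 + 10 + 3 + 10 + 7 + 10 + 10 = 80.
Draw number 80 + 1 = 81 must push one box to 11.

81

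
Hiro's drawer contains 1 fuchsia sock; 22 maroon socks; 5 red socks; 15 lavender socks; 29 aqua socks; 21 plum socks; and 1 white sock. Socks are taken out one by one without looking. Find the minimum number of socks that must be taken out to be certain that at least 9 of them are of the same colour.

Pigeonhole: put each drawn sock into a box by colour. The largest draw with every box below 9 takes min(count, 8) from each colour; colours with fewer than 8 contribute all they have.
Σ min(cᵢ, 8) = 1 + 8 + 5 + 8 + 8 + 8 + 1 = 39.
Draw number 39 + 1 = 40 must push one box to 9.

40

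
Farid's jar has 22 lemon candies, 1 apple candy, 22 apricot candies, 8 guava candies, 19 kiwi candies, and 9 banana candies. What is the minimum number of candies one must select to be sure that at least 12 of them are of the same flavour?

By the pigeonhole principle, put each drawn candy into a box by flavour. The largest draw with every box below 12 takes min(count, 11) from each flavour; flavours with fewer than 11 contribute all they have.
Σ min(cᵢ, 11) = 11 + 1 + 11 + 8 + 11 + 9 = 51.
Draw number 51 + 1 = 52 must push one box to 12.

52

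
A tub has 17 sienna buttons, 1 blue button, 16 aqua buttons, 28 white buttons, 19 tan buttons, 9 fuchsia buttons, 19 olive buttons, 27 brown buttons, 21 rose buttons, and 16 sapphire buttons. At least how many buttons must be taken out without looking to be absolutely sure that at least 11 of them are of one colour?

91

Put each drawn button into a box by colour. The largest draw with every box below 11 takes min(count, 10) from each colour; colours with fewer than 10 contribute all they have.
Σ min(cᵢ, 10) = 10 + 1 + 10 + 10 + 10 + 9 + 10 + 10 + 10 + 10 = 90.
Draw number 90 + 1 = 91 must push one box to 11.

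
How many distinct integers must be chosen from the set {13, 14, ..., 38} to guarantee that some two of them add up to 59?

A set avoiding the sum 59 can contain at most one of each pair {x, 59−x}, plus the 8 elements whose complement lies outside the range.
The integers 13, …, 29 (17 of them) are such a set: any two sum to at least 13+14 = 27 and at most 28+29 = 57 < 59.
Any 18th integer completes one of the 9 pairs, so 18 choices force a sum of 59.

18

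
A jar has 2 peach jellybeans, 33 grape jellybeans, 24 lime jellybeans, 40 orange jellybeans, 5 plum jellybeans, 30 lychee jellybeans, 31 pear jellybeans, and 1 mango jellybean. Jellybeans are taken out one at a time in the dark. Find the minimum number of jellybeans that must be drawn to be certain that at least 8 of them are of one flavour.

44

The 8 flavours are the holes; the jellybeans drawn are the pigeons.
To avoid 8 of any one flavour, the worst case takes at most 7 of each flavour, or every jellybean of a flavour that has fewer than 7.
That gives 2 + 7 + 7 + 7 + 5 + 7 + 7 + 1 = 43 jellybeans with no flavour reaching 8.
The next jellybean forces some flavour to 8, so 43 + 1 = 44.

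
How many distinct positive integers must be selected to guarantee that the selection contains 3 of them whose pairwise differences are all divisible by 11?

Integers whose pairwise differences are multiples of 11 are exactly those sharing a remainder mod 11. By pigeonhole, the 11 residue classes mod 11 are the pigeonholes.
With 22 integers one could put 2 in each residue class and have no class reach 3.
The 23rd integer pushes some class to 3, so 11·2 + 1 = 23.

23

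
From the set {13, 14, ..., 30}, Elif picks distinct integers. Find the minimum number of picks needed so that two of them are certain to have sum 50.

Two chosen integers sum to 50 exactly when both halves of some pair {x, 50−x} with 20 ≤ x ≤ 50−x ≤ 30 are chosen — 5 such pairs.
The remaining 8 elements (those with no distinct partner in range) can never complete a 50-sum, so the worst case takes all of them and one from each pair: 8 + 5 = 13.
By pigeonhole, the 14th integer has to be the second member of some pair, so 13 + 1 = 14.

14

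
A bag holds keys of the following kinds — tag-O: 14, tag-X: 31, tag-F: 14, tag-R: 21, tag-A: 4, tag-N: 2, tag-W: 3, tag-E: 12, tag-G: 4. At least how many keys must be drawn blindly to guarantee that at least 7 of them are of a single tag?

44

An adversary could hand out at most 6 keys per tag (4 tags run out sooner): 6 + 6 + 6 + 6 + 4 + 2 + 3 + 6 + 4 = 43 keys and still no tag has 7.
Pigeonhole: one more key lands in a tag already at 6, so 44 draws are enough and 43 are not.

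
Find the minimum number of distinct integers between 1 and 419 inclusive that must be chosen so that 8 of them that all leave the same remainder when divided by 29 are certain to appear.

204

By the pigeonhole principle, the 29 residue classes mod 29 are the pigeonholes.
With 203 integers one could put 7 in each residue class and have no class reach 8.
The 204th integer pushes some class to 8, so 29·7 + 1 = 204.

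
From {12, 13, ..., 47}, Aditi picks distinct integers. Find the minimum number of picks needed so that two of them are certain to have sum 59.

19

Two chosen integers sum to 59 exactly when both halves of some pair {x, 59−x} with 12 ≤ x ≤ 59−x ≤ 47 are chosen — 18 such pairs.
Every element belongs to one of those pairs, so the worst case picks one from each: 18 integers.
Pigeonhole: the 19th integer has to be the second member of some pair, so 18 + 1 = 19.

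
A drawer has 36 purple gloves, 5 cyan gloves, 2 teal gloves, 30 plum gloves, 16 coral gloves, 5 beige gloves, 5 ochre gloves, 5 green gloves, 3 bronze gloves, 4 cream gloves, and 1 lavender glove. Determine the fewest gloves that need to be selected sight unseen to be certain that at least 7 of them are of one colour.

49

By the pigeonhole principle, put each drawn glove into a box by colour. The largest draw with every box below 7 takes min(count, 6) from each colour; colours with fewer than 6 contribute all they have.
Σ min(cᵢ, 6) = 6 + 5 + 2 + 6 + 6 + 5 + 5 + 5 + 3 + 4 + 1 = 48.
Draw number 48 + 1 = 49 must push one box to 7.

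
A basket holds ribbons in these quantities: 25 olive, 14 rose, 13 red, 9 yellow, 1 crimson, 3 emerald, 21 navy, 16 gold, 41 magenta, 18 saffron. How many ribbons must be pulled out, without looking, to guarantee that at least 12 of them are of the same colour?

An adversary could hand out at most 11 ribbons per colour (yellow, crimson, emerald run out sooner): 11 + 11 + 11 + 9 + 1 + 3 + 11 + 11 + 11 + 11 = 90 ribbons and still no colour has 12.
One more ribbon lands in a colour already at 11, so 91 draws are enough and 90 are not.

91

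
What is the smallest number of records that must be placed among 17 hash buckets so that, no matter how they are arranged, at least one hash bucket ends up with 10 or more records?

With 153 records one could put exactly 9 in each of the 17 hash buckets, and no hash bucket would reach 10.
One more record must land in a hash bucket that already has 9, giving it 10.
So 17 × 9 + 1 = 154 records are required.

154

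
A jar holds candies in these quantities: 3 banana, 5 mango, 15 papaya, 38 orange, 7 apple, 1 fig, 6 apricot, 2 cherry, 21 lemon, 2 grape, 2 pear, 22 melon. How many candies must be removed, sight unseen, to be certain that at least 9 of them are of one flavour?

61

By pigeonhole, put each drawn candy into a box by flavour. The largest draw with every box below 9 takes min(count, 8) from each flavour; flavours with fewer than 8 contribute all they have.
Σ min(cᵢ, 8) = 3 + 5 + 8 + 8 + 7 + 1 + 6 + 2 + 8 + 2 + 2 + 8 = 60.
Draw number 60 + 1 = 61 must push one box to 9.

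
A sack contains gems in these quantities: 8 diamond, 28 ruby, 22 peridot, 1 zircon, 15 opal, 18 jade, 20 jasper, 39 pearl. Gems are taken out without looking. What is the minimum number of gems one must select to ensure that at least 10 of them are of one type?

64

By the pigeonhole principle, the 8 types are the holes; the gems drawn are the pigeons.
To avoid 10 of any one type, the worst case takes at most 9 of each type, or every gem of a type that has fewer than 9.
That gives 8 + 9 + 9 + 1 + 9 + 9 + 9 + 9 = 63 gems with no type reaching 10.
The next gem forces some type to 10, so 63 + 1 = 64.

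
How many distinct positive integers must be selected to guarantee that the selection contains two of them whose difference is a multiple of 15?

16

Integers whose pairwise differences are multiples of 15 are exactly those sharing a remainder mod 15. By the pigeonhole principle, the 15 residue classes mod 15 are the pigeonholes.
With 15 integers one could put 1 in each residue class and have no class reach 2.
The 16th integer pushes some class to 2, so 15·1 + 1 = 16.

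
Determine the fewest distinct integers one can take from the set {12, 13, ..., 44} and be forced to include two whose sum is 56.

18

A set avoiding the sum 56 can contain at most one of each pair {x, 56−x}, plus the 1 element equal to its own complement.
The integers 28, …, 44 (17 of them) are such a set: any two sum to at least 28+29 = 57 > 56.
Pigeonhole: any 18th integer completes one of the 16 pairs, so 18 choices force a sum of 56.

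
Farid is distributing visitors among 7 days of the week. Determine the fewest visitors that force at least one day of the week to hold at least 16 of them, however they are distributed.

With 105 visitors one could put exactly 15 in each of the 7 days of the week, and no day of the week would reach 16.
Pigeonhole: one more visitor must land in a day of the week that already has 15, giving it 16.
So 7 × 15 + 1 = 106 visitors are required.

106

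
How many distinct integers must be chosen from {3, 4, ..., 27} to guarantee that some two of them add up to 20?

Two chosen integers sum to 20 exactly when both halves of some pair {x, 20−x} with 3 ≤ x ≤ 20−x ≤ 17 are chosen — 7 such pairs.
The remaining 11 elements (those with no distinct partner in range) can never complete a 20-sum, so the worst case takes all of them and one from each pair: 11 + 7 = 18.
Pigeonhole: the 19th integer has to be the second member of some pair, so 18 + 1 = 19.

19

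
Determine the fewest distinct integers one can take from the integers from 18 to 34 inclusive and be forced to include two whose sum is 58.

Two chosen integers sum to 58 exactly when both halves of some pair {x, 58−x} with 24 ≤ x ≤ 58−x ≤ 34 are chosen — 5 such pairs.
The remaining 7 elements (those with no distinct partner in range) can never complete a 58-sum, so the worst case takes all of them and one from each pair: 7 + 5 = 12.
The 13th integer has to be the second member of some pair, so 12 + 1 = 13.

13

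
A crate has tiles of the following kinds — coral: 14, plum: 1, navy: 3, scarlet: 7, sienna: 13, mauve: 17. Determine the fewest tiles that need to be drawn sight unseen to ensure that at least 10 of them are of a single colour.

39

The 6 colours are the holes; the tiles drawn are the pigeons.
To avoid 10 of any one colour, the worst case takes at most 9 of each colour, or every tile of a colour that has fewer than 9.
That gives 9 + 1 + 3 + 7 + 9 + 9 = 38 tiles with no colour reaching 10.
The next tile forces some colour to 10, so 38 + 1 = 39.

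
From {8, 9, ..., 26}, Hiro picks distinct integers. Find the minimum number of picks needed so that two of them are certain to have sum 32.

12

Two chosen integers sum to 32 exactly when both halves of some pair {x, 32−x} with 8 ≤ x ≤ 32−x ≤ 24 are chosen — 8 such pairs.
The remaining 3 elements (those with no distinct partner in range) can never complete a 32-sum, so the worst case takes all of them and one from each pair: 3 + 8 = 11.
The 12th integer has to be the second member of some pair, so 11 + 1 = 12.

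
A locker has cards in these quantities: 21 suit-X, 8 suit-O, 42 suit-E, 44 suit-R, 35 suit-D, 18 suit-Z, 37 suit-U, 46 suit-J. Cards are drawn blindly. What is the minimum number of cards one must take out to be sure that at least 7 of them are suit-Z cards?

In the worst case for collecting suit-Z cards, every non-suit-Z card comes out first.
There are 21 + 8 + 42 + 44 + 35 + 37 + 46 = 233 non-suit-Z cards altogether.
After those, each further card must be suit-Z, so 233 + 7 = 240 draws guarantee 7 suit-Z cards.

240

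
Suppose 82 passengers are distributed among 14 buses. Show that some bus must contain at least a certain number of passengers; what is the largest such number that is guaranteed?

The 14 buses are the holes and the 82 passengers are the pigeons.
If every bus held at most 5 passengers, the total would be at most 14 × 5 = 70, which is less than 82.
So some bus holds at least ⌈82/14⌉ = 6 passengers.

6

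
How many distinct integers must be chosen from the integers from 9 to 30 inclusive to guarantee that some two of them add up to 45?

15

A set avoiding the sum 45 can contain at most one of each pair {x, 45−x}, plus the 6 elements whose complement lies outside the range.
The integers 9, …, 22 (14 of them) are such a set: any two sum to at least 9+10 = 19 and at most 21+22 = 43 < 45.
Any 15th integer completes one of the 8 pairs, so 15 choices force a sum of 45.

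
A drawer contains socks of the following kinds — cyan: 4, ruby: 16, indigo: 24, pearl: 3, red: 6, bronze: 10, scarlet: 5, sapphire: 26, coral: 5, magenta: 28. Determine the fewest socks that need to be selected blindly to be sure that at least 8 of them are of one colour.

59

The 10 colours are the holes; the socks drawn are the pigeons.
To avoid 8 of any one colour, the worst case takes at most 7 of each colour, or every sock of a colour that has fewer than 7.
That gives 4 + 7 + 7 + 3 + 6 + 7 + 5 + 7 + 5 + 7 = 58 socks with no colour reaching 8.
The next sock forces some colour to 8, so 58 + 1 = 59.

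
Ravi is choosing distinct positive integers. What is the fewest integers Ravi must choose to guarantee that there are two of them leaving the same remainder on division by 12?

The 12 residue classes mod 12 are the pigeonholes.
With 12 integers one could put 1 in each residue class and have no class reach 2.
The 13th integer pushes some class to 2, so 12·1 + 1 = 13.

13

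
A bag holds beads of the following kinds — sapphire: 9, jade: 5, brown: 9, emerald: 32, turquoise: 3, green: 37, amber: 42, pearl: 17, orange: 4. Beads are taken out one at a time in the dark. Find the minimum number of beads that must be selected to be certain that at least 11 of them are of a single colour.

Put each drawn bead into a box by colour. The largest draw with every box below 11 takes min(count, 10) from each colour; colours with fewer than 10 contribute all they have.
Σ min(cᵢ, 10) = 9 + 5 + 9 + 10 + 3 + 10 + 10 + 10 + 4 = 70.
Draw number 70 + 1 = 71 must push one box to 11.

71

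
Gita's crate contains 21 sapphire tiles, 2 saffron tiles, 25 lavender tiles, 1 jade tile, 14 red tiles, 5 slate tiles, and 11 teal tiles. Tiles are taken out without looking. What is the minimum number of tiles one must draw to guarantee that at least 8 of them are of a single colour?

By the pigeonhole principle, the 7 colours are the holes; the tiles drawn are the pigeons.
To avoid 8 of any one colour, the worst case takes at most 7 of each colour, or every tile of a colour that has fewer than 7.
That gives 7 + 2 + 7 + 1 + 7 + 5 + 7 = 36 tiles with no colour reaching 8.
The next tile forces some colour to 8, so 36 + 1 = 37.

37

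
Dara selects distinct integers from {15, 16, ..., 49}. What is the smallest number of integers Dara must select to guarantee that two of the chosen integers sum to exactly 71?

22

Group the elements by complementary pair {x, 71−x}: {22,49}, {23,48}, {24,47}, …, giving 14 two-element pairs and 7 integers whose partner 71−x falls outside [15,49].
Treating each of those 21 groups as a pigeonhole, one can pick one integer per group — 21 integers — with no two summing to 71.
The 22nd integer lands in an occupied pair, forcing a sum of 71.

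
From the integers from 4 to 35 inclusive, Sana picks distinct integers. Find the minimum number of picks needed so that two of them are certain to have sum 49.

Two chosen integers sum to 49 exactly when both halves of some pair {x, 49−x} with 14 ≤ x ≤ 49−x ≤ 35 are chosen — 11 such pairs.
The remaining 10 elements (those with no distinct partner in range) can never complete a 49-sum, so the worst case takes all of them and one from each pair: 10 + 11 = 21.
By pigeonhole, the 22nd integer has to be the second member of some pair, so 21 + 1 = 22.

22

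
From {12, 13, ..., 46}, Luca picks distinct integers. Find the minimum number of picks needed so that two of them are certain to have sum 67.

A set avoiding the sum 67 can contain at most one of each pair {x, 67−x}, plus the 9 elements whose complement lies outside the range.
The integers 12, …, 33 (22 of them) are such a set: any two sum to at least 12+13 = 25 and at most 32+33 = 65 < 67.
By pigeonhole, any 23rd integer completes one of the 13 pairs, so 23 choices force a sum of 67.

23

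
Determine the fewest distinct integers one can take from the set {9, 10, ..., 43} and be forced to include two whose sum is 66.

26

Group the elements by complementary pair {x, 66−x}: {23,43}, {24,42}, {25,41}, …, giving 10 two-element pairs, the single value 33 (it cannot pair with itself since the integers are distinct), and 14 integers whose partner 66−x falls outside [9,43].
Treating each of those 25 groups as a pigeonhole, one can pick one integer per group — 25 integers — with no two summing to 66.
The 26th integer lands in an occupied pair, forcing a sum of 66.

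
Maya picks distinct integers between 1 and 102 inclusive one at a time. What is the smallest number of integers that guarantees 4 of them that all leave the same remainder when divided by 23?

The 23 residue classes mod 23 are the pigeonholes.
With 69 integers one could put 3 in each residue class and have no class reach 4.
The 70th integer pushes some class to 4, so 23·3 + 1 = 70.

70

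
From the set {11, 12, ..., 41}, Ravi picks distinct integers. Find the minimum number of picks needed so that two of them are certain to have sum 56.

Two chosen integers sum to 56 exactly when both halves of some pair {x, 56−x} with 15 ≤ x ≤ 56−x ≤ 41 are chosen — 13 such pairs.
The remaining 5 elements (those with no distinct partner in range) can never complete a 56-sum, so the worst case takes all of them and one from each pair: 5 + 13 = 18.
The 19th integer has to be the second member of some pair, so 18 + 1 = 19.

19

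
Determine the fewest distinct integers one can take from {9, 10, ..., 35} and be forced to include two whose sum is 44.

15

A set avoiding the sum 44 can contain at most one of each pair {x, 44−x}, plus the 1 element equal to its own complement.
The integers 22, …, 35 (14 of them) are such a set: any two sum to at least 22+23 = 45 > 44.
Any 15th integer completes one of the 13 pairs, so 15 choices force a sum of 44.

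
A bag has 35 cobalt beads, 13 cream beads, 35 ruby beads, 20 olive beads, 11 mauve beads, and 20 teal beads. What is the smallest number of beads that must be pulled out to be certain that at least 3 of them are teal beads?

117

In the worst case for collecting teal beads, every non-teal bead comes out first.
There are 35 + 13 + 35 + 20 + 11 = 114 non-teal beads altogether.
After those, each further bead must be teal, so 114 + 3 = 117 draws guarantee 3 teal beads.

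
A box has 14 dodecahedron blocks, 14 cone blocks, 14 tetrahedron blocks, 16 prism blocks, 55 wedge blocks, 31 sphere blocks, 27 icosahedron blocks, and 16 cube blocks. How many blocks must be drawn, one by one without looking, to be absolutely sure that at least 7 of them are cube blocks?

In the worst case for collecting cube blocks, every non-cube block comes out first.
There are 14 + 14 + 14 + 16 + 55 + 31 + 27 = 171 non-cube blocks altogether.
After those, each further block must be cube, so 171 + 7 = 178 draws guarantee 7 cube blocks.

178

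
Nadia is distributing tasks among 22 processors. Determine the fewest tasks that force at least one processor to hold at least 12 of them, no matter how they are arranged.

With 242 tasks one could put exactly 11 in each of the 22 processors, and no processor would reach 12.
One more task must land in a processor that already has 11, giving it 12.
So 22 × 11 + 1 = 243 tasks are required.

243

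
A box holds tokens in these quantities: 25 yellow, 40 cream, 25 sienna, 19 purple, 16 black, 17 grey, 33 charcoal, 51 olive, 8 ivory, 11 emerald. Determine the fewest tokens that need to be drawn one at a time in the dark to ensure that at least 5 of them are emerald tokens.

In the worst case for collecting emerald tokens, every non-emerald token comes out first.
There are 25 + 40 + 25 + 19 + 16 + 17 + 33 + 51 + 8 = 234 non-emerald tokens altogether.
After those, each further token must be emerald, so 234 + 5 = 239 draws guarantee 5 emerald tokens.

239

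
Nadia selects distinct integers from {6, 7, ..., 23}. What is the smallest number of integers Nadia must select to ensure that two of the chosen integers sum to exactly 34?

Two chosen integers sum to 34 exactly when both halves of some pair {x, 34−x} with 11 ≤ x ≤ 34−x ≤ 23 are chosen — 6 such pairs.
The remaining 6 elements (those with no distinct partner in range) can never complete a 34-sum, so the worst case takes all of them and one from each pair: 6 + 6 = 12.
Pigeonhole: the 13th integer has to be the second member of some pair, so 12 + 1 = 13.

13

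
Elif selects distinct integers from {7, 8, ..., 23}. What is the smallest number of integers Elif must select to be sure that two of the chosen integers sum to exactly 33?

11

Group the elements by complementary pair {x, 33−x}: {10,23}, {11,22}, {12,21}, …, giving 7 two-element pairs and 3 integers whose partner 33−x falls outside [7,23].
Treating each of those 10 groups as a pigeonhole, one can pick one integer per group — 10 integers — with no two summing to 33.
The 11th integer lands in an occupied pair, forcing a sum of 33.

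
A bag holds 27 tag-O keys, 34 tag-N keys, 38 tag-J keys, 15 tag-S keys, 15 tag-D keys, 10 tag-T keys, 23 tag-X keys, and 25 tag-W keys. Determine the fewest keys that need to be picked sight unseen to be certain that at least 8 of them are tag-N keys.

In the worst case for collecting tag-N keys, every non-tag-N key comes out first.
There are 27 + 38 + 15 + 15 + 10 + 23 + 25 = 153 non-tag-N keys altogether.
After those, each further key must be tag-N, so 153 + 8 = 161 draws guarantee 8 tag-N keys.

161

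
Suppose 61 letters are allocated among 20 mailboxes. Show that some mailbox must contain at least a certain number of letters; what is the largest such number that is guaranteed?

By the pigeonhole principle, the 20 mailboxes are the holes and the 61 letters are the pigeons.
If every mailbox held at most 3 letters, the total would be at most 20 × 3 = 60, which is less than 61.
So some mailbox holds at least ⌈61/20⌉ = 4 letters.

4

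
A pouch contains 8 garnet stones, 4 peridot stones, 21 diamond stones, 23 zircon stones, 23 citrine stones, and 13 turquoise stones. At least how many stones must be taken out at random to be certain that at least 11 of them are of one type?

Put each drawn stone into a box by type. The largest draw with every box below 11 takes min(count, 10) from each type; types with fewer than 10 contribute all they have.
Σ min(cᵢ, 10) = 8 + 4 + 10 + 10 + 10 + 10 = 52.
Draw number 52 + 1 = 53 must push one box to 11.

53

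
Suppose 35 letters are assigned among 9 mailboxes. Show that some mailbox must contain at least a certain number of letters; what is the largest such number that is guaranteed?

4

Pigeonhole: the 9 mailboxes are the holes and the 35 letters are the pigeons.
If every mailbox held at most 3 letters, the total would be at most 9 × 3 = 27, which is less than 35.
So some mailbox holds at least ⌈35/9⌉ = 4 letters.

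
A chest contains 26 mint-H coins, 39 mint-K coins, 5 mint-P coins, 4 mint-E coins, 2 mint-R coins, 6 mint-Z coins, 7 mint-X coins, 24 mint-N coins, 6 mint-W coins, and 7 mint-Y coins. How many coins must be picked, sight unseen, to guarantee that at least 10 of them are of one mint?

65

By pigeonhole, the 10 mints are the holes; the coins drawn are the pigeons.
To avoid 10 of any one mint, the worst case takes at most 9 of each mint, or every coin of a mint that has fewer than 9.
That gives 9 + 9 + 5 + 4 + 2 + 6 + 7 + 9 + 6 + 7 = 64 coins with no mint reaching 10.
The next coin forces some mint to 10, so 64 + 1 = 65.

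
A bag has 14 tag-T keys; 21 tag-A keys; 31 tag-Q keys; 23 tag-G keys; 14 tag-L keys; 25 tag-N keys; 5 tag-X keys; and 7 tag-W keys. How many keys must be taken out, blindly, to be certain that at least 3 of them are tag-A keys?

122

In the worst case for collecting tag-A keys, every non-tag-A key comes out first.
There are 14 + 31 + 23 + 14 + 25 + 5 + 7 = 119 non-tag-A keys altogether.
After those, each further key must be tag-A, so 119 + 3 = 122 draws guarantee 3 tag-A keys.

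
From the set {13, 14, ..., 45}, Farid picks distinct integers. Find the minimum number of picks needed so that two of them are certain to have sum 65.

21

Two chosen integers sum to 65 exactly when both halves of some pair {x, 65−x} with 20 ≤ x ≤ 65−x ≤ 45 are chosen — 13 such pairs.
The remaining 7 elements (those with no distinct partner in range) can never complete a 65-sum, so the worst case takes all of them and one from each pair: 7 + 13 = 20.
By pigeonhole, the 21st integer has to be the second member of some pair, so 20 + 1 = 21.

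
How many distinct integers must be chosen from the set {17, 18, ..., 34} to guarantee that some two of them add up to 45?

Two chosen integers sum to 45 exactly when both halves of some pair {x, 45−x} with 17 ≤ x ≤ 45−x ≤ 28 are chosen — 6 such pairs.
The remaining 6 elements (those with no distinct partner in range) can never complete a 45-sum, so the worst case takes all of them and one from each pair: 6 + 6 = 12.
The 13th integer has to be the second member of some pair, so 12 + 1 = 13.

13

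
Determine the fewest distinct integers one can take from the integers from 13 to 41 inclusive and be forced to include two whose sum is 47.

19

Two chosen integers sum to 47 exactly when both halves of some pair {x, 47−x} with 13 ≤ x ≤ 47−x ≤ 34 are chosen — 11 such pairs.
The remaining 7 elements (those with no distinct partner in range) can never complete a 47-sum, so the worst case takes all of them and one from each pair: 7 + 11 = 18.
The 19th integer has to be the second member of some pair, so 18 + 1 = 19.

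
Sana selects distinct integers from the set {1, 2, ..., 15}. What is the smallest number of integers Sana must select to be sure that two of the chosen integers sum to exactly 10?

12

A set avoiding the sum 10 can contain at most one of each pair {x, 10−x}, plus the 7 elements whose complement lies outside the range or equal to its own complement.
The integers 5, …, 15 (11 of them) are such a set: any two sum to at least 5+6 = 11 > 10.
Any 12th integer completes one of the 4 pairs, so 12 choices force a sum of 10.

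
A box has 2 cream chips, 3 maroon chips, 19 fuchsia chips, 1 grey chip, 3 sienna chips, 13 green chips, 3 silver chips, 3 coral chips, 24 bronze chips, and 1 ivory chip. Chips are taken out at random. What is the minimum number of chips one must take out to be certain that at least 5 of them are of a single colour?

By the pigeonhole principle, put each drawn chip into a box by colour. The largest draw with every box below 5 takes min(count, 4) from each colour; colours with fewer than 4 contribute all they have.
Σ min(cᵢ, 4) = 2 + 3 + 4 + 1 + 3 + 4 + 3 + 3 + 4 + 1 = 28.
Draw number 28 + 1 = 29 must push one box to 5.

29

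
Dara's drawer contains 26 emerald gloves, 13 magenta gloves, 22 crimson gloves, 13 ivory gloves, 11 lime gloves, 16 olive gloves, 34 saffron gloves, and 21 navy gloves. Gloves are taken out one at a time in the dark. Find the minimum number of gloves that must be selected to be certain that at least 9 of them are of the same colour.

An adversary could hand out at most 8 gloves per colour: 8 + 8 + 8 + 8 + 8 + 8 + 8 + 8 = 64 gloves and still no colour has 9.
By pigeonhole, one more glove lands in a colour already at 8, so 65 draws are enough and 64 are not.

65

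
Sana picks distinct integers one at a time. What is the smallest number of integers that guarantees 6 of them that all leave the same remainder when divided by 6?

The 6 residue classes mod 6 are the pigeonholes.
With 30 integers one could put 5 in each residue class and have no class reach 6.
The 31st integer pushes some class to 6, so 6·5 + 1 = 31.

31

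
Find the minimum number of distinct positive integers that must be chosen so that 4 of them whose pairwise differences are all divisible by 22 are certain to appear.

Integers whose pairwise differences are multiples of 22 are exactly those sharing a remainder mod 22. The 22 residue classes mod 22 are the pigeonholes.
With 66 integers one could put 3 in each residue class and have no class reach 4.
The 67th integer pushes some class to 4, so 22·3 + 1 = 67.

67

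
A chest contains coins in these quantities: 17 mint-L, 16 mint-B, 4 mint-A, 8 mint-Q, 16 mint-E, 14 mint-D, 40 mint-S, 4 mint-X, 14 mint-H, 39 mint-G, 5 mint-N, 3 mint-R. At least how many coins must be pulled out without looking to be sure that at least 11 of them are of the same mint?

By pigeonhole, the 12 mints are the holes; the coins drawn are the pigeons.
To avoid 11 of any one mint, the worst case takes at most 10 of each mint, or every coin of a mint that has fewer than 10.
That gives 10 + 10 + 4 + 8 + 10 + 10 + 10 + 4 + 10 + 10 + 5 + 3 = 94 coins with no mint reaching 11.
The next coin forces some mint to 11, so 94 + 1 = 95.

95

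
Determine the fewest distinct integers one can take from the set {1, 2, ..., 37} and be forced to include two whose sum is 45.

Group the elements by complementary pair {x, 45−x}: {8,37}, {9,36}, {10,35}, …, giving 15 two-element pairs and 7 integers whose partner 45−x falls outside [1,37].
By pigeonhole, treating each of those 22 groups as a pigeonhole, one can pick one integer per group — 22 integers — with no two summing to 45.
The 23rd integer lands in an occupied pair, forcing a sum of 45.

23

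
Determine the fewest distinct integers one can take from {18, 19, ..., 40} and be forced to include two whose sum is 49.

Group the elements by complementary pair {x, 49−x}: {18,31}, {19,30}, {20,29}, …, giving 7 two-element pairs and 9 integers whose partner 49−x falls outside [18,40].
Pigeonhole: treating each of those 16 groups as a pigeonhole, one can pick one integer per group — 16 integers — with no two summing to 49.
The 17th integer lands in an occupied pair, forcing a sum of 49.

17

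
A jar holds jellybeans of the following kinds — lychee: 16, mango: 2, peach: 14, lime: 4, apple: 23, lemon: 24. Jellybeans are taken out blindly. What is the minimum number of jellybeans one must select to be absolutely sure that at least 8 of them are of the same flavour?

An adversary could hand out at most 7 jellybeans per flavour (mango, lime run out sooner): 7 + 2 + 7 + 4 + 7 + 7 = 34 jellybeans and still no flavour has 8.
Pigeonhole: one more jellybean lands in a flavour already at 7, so 35 draws are enough and 34 are not.

35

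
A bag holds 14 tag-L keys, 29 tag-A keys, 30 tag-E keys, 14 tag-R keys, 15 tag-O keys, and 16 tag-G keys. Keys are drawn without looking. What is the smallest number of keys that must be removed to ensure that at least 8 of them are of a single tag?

An adversary could hand out at most 7 keys per tag: 7 + 7 + 7 + 7 + 7 + 7 = 42 keys and still no tag has 8.
One more key lands in a tag already at 7, so 43 draws are enough and 42 are not.

43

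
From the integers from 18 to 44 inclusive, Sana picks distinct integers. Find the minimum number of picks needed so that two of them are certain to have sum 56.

18

Two chosen integers sum to 56 exactly when both halves of some pair {x, 56−x} with 18 ≤ x ≤ 56−x ≤ 38 are chosen — 10 such pairs.
The remaining 7 elements (those with no distinct partner in range) can never complete a 56-sum, so the worst case takes all of them and one from each pair: 7 + 10 = 17.
Pigeonhole: the 18th integer has to be the second member of some pair, so 17 + 1 = 18.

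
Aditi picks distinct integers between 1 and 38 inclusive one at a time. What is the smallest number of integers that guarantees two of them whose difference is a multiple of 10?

Integers whose pairwise differences are multiples of 10 are exactly those sharing a remainder mod 10. The 10 residue classes mod 10 are the pigeonholes.
With 10 integers one could put 1 in each residue class and have no class reach 2.
The 11th integer pushes some class to 2, so 10·1 + 1 = 11.

11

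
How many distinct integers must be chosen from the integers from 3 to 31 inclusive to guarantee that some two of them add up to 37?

17

Two chosen integers sum to 37 exactly when both halves of some pair {x, 37−x} with 6 ≤ x ≤ 37−x ≤ 31 are chosen — 13 such pairs.
The remaining 3 elements (those with no distinct partner in range) can never complete a 37-sum, so the worst case takes all of them and one from each pair: 3 + 13 = 16.
The 17th integer has to be the second member of some pair, so 16 + 1 = 17.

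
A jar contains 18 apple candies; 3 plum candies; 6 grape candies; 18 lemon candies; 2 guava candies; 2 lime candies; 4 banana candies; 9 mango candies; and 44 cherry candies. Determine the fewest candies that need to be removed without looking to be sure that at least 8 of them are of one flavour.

An adversary could hand out at most 7 candies per flavour (5 flavours run out sooner): 7 + 3 + 6 + 7 + 2 + 2 + 4 + 7 + 7 = 45 candies and still no flavour has 8.
One more candy lands in a flavour already at 7, so 46 draws are enough and 45 are not.

46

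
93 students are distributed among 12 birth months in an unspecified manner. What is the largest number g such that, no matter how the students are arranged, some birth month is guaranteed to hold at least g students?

8

By the pigeonhole principle, the 12 birth months are the holes and the 93 students are the pigeons.
If every birth month held at most 7 students, the total would be at most 12 × 7 = 84, which is less than 93.
So some birth month holds at least ⌈93/12⌉ = 8 students.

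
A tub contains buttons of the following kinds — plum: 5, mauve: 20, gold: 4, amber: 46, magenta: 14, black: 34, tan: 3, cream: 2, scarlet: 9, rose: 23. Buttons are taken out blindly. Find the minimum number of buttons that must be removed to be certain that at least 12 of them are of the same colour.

79

An adversary could hand out at most 11 buttons per colour (5 colours run out sooner): 5 + 11 + 4 + 11 + 11 + 11 + 3 + 2 + 9 + 11 = 78 buttons and still no colour has 12.
One more button lands in a colour already at 11, so 79 draws are enough and 78 are not.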